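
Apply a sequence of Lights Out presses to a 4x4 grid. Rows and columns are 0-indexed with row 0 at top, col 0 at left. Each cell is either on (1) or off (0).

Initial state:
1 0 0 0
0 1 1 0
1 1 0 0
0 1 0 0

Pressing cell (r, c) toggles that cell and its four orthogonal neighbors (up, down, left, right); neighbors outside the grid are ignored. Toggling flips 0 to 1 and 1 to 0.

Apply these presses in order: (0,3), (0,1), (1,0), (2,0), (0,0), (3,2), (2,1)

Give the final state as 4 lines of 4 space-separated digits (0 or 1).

Answer: 0 0 0 1
1 0 1 1
0 1 0 0
1 1 1 1

Derivation:
After press 1 at (0,3):
1 0 1 1
0 1 1 1
1 1 0 0
0 1 0 0

After press 2 at (0,1):
0 1 0 1
0 0 1 1
1 1 0 0
0 1 0 0

After press 3 at (1,0):
1 1 0 1
1 1 1 1
0 1 0 0
0 1 0 0

After press 4 at (2,0):
1 1 0 1
0 1 1 1
1 0 0 0
1 1 0 0

After press 5 at (0,0):
0 0 0 1
1 1 1 1
1 0 0 0
1 1 0 0

After press 6 at (3,2):
0 0 0 1
1 1 1 1
1 0 1 0
1 0 1 1

After press 7 at (2,1):
0 0 0 1
1 0 1 1
0 1 0 0
1 1 1 1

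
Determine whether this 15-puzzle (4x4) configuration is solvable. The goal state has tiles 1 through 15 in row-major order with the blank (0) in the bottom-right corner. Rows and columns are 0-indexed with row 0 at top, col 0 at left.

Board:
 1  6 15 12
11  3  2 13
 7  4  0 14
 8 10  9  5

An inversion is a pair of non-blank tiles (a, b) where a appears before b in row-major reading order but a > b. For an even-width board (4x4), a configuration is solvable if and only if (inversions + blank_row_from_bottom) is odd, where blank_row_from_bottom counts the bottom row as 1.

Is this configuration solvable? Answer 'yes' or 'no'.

Answer: no

Derivation:
Inversions: 50
Blank is in row 2 (0-indexed from top), which is row 2 counting from the bottom (bottom = 1).
50 + 2 = 52, which is even, so the puzzle is not solvable.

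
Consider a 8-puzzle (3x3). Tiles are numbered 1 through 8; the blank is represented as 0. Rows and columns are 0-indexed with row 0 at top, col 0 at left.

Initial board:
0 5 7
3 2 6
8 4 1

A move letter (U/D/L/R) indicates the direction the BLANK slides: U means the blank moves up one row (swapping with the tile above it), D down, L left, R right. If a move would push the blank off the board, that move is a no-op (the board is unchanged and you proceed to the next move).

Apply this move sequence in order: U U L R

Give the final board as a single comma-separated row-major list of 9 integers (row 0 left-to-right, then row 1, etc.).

After move 1 (U):
0 5 7
3 2 6
8 4 1

After move 2 (U):
0 5 7
3 2 6
8 4 1

After move 3 (L):
0 5 7
3 2 6
8 4 1

After move 4 (R):
5 0 7
3 2 6
8 4 1

Answer: 5, 0, 7, 3, 2, 6, 8, 4, 1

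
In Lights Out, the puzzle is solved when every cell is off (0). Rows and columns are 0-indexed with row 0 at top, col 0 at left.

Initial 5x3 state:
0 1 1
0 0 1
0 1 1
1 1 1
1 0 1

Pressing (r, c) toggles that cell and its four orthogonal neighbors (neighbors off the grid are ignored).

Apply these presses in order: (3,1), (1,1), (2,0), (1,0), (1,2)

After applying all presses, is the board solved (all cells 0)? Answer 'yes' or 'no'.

Answer: no

Derivation:
After press 1 at (3,1):
0 1 1
0 0 1
0 0 1
0 0 0
1 1 1

After press 2 at (1,1):
0 0 1
1 1 0
0 1 1
0 0 0
1 1 1

After press 3 at (2,0):
0 0 1
0 1 0
1 0 1
1 0 0
1 1 1

After press 4 at (1,0):
1 0 1
1 0 0
0 0 1
1 0 0
1 1 1

After press 5 at (1,2):
1 0 0
1 1 1
0 0 0
1 0 0
1 1 1

Lights still on: 8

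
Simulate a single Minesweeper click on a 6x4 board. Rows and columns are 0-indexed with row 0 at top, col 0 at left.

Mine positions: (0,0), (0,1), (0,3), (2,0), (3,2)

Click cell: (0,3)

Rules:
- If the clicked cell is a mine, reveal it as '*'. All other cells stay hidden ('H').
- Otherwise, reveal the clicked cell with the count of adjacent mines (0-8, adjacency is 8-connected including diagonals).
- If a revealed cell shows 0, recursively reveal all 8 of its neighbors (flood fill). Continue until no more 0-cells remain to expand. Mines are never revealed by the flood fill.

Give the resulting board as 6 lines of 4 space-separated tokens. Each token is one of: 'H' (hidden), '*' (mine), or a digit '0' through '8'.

H H H *
H H H H
H H H H
H H H H
H H H H
H H H H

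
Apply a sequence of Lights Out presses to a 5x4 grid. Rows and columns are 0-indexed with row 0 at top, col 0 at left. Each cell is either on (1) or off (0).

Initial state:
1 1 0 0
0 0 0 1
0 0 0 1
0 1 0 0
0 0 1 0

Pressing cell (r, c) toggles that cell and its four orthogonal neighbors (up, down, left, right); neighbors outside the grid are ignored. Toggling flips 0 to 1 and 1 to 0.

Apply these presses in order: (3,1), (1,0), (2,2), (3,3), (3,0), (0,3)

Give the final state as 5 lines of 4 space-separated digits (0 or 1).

Answer: 0 1 1 1
1 1 1 0
0 0 1 1
0 1 1 1
1 1 1 1

Derivation:
After press 1 at (3,1):
1 1 0 0
0 0 0 1
0 1 0 1
1 0 1 0
0 1 1 0

After press 2 at (1,0):
0 1 0 0
1 1 0 1
1 1 0 1
1 0 1 0
0 1 1 0

After press 3 at (2,2):
0 1 0 0
1 1 1 1
1 0 1 0
1 0 0 0
0 1 1 0

After press 4 at (3,3):
0 1 0 0
1 1 1 1
1 0 1 1
1 0 1 1
0 1 1 1

After press 5 at (3,0):
0 1 0 0
1 1 1 1
0 0 1 1
0 1 1 1
1 1 1 1

After press 6 at (0,3):
0 1 1 1
1 1 1 0
0 0 1 1
0 1 1 1
1 1 1 1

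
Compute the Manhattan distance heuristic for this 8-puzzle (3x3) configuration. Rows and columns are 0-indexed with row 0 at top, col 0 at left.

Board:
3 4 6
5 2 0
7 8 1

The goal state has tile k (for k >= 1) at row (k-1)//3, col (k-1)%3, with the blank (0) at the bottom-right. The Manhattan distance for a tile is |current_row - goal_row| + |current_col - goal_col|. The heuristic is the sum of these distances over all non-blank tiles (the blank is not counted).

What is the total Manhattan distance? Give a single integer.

Answer: 11

Derivation:
Tile 3: at (0,0), goal (0,2), distance |0-0|+|0-2| = 2
Tile 4: at (0,1), goal (1,0), distance |0-1|+|1-0| = 2
Tile 6: at (0,2), goal (1,2), distance |0-1|+|2-2| = 1
Tile 5: at (1,0), goal (1,1), distance |1-1|+|0-1| = 1
Tile 2: at (1,1), goal (0,1), distance |1-0|+|1-1| = 1
Tile 7: at (2,0), goal (2,0), distance |2-2|+|0-0| = 0
Tile 8: at (2,1), goal (2,1), distance |2-2|+|1-1| = 0
Tile 1: at (2,2), goal (0,0), distance |2-0|+|2-0| = 4
Sum: 2 + 2 + 1 + 1 + 1 + 0 + 0 + 4 = 11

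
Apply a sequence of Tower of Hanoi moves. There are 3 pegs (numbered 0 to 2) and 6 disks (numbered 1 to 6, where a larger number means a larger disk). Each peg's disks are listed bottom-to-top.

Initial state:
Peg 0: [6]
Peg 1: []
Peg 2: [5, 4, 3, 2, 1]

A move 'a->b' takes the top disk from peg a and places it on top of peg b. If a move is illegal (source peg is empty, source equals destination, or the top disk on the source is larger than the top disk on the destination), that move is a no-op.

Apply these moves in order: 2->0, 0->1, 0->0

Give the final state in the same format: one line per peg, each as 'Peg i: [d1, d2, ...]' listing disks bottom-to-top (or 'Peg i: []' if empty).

After move 1 (2->0):
Peg 0: [6, 1]
Peg 1: []
Peg 2: [5, 4, 3, 2]

After move 2 (0->1):
Peg 0: [6]
Peg 1: [1]
Peg 2: [5, 4, 3, 2]

After move 3 (0->0):
Peg 0: [6]
Peg 1: [1]
Peg 2: [5, 4, 3, 2]

Answer: Peg 0: [6]
Peg 1: [1]
Peg 2: [5, 4, 3, 2]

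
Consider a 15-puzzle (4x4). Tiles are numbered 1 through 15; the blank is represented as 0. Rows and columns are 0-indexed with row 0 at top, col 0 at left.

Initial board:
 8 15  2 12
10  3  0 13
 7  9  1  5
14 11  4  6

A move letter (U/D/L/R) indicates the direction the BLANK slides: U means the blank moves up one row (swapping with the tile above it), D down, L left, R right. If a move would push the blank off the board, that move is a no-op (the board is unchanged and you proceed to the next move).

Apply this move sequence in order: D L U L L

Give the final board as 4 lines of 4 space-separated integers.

After move 1 (D):
 8 15  2 12
10  3  1 13
 7  9  0  5
14 11  4  6

After move 2 (L):
 8 15  2 12
10  3  1 13
 7  0  9  5
14 11  4  6

After move 3 (U):
 8 15  2 12
10  0  1 13
 7  3  9  5
14 11  4  6

After move 4 (L):
 8 15  2 12
 0 10  1 13
 7  3  9  5
14 11  4  6

After move 5 (L):
 8 15  2 12
 0 10  1 13
 7  3  9  5
14 11  4  6

Answer:  8 15  2 12
 0 10  1 13
 7  3  9  5
14 11  4  6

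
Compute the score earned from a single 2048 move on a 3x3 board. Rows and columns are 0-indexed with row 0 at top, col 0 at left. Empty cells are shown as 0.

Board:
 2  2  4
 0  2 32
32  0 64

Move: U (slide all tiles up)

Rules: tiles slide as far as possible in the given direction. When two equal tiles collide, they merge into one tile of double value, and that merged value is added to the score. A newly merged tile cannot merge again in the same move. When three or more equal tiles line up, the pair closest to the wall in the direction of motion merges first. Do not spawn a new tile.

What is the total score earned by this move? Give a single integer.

Answer: 4

Derivation:
Slide up:
col 0: [2, 0, 32] -> [2, 32, 0]  score +0 (running 0)
col 1: [2, 2, 0] -> [4, 0, 0]  score +4 (running 4)
col 2: [4, 32, 64] -> [4, 32, 64]  score +0 (running 4)
Board after move:
 2  4  4
32  0 32
 0  0 64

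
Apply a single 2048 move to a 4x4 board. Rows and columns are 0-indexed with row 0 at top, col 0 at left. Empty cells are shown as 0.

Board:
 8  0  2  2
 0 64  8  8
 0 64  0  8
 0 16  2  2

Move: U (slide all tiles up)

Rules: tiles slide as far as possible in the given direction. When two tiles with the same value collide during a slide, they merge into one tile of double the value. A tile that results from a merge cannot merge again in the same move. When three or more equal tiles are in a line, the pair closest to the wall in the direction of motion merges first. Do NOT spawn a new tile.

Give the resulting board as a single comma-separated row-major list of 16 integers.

Slide up:
col 0: [8, 0, 0, 0] -> [8, 0, 0, 0]
col 1: [0, 64, 64, 16] -> [128, 16, 0, 0]
col 2: [2, 8, 0, 2] -> [2, 8, 2, 0]
col 3: [2, 8, 8, 2] -> [2, 16, 2, 0]

Answer: 8, 128, 2, 2, 0, 16, 8, 16, 0, 0, 2, 2, 0, 0, 0, 0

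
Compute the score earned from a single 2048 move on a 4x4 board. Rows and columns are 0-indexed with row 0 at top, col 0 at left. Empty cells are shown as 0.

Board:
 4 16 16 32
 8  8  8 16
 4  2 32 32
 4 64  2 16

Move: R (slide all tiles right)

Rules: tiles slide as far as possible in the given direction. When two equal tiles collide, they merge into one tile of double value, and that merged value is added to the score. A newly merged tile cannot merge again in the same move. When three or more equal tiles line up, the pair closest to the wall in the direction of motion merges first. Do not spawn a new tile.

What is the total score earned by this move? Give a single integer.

Slide right:
row 0: [4, 16, 16, 32] -> [0, 4, 32, 32]  score +32 (running 32)
row 1: [8, 8, 8, 16] -> [0, 8, 16, 16]  score +16 (running 48)
row 2: [4, 2, 32, 32] -> [0, 4, 2, 64]  score +64 (running 112)
row 3: [4, 64, 2, 16] -> [4, 64, 2, 16]  score +0 (running 112)
Board after move:
 0  4 32 32
 0  8 16 16
 0  4  2 64
 4 64  2 16

Answer: 112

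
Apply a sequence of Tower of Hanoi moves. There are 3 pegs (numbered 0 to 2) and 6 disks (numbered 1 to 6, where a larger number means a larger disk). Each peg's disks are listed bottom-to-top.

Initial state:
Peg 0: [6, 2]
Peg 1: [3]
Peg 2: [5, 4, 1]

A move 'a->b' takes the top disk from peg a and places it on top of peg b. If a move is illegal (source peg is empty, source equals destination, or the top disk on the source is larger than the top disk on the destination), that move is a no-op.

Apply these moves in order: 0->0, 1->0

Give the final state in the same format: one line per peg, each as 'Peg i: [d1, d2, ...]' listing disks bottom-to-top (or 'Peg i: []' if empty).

After move 1 (0->0):
Peg 0: [6, 2]
Peg 1: [3]
Peg 2: [5, 4, 1]

After move 2 (1->0):
Peg 0: [6, 2]
Peg 1: [3]
Peg 2: [5, 4, 1]

Answer: Peg 0: [6, 2]
Peg 1: [3]
Peg 2: [5, 4, 1]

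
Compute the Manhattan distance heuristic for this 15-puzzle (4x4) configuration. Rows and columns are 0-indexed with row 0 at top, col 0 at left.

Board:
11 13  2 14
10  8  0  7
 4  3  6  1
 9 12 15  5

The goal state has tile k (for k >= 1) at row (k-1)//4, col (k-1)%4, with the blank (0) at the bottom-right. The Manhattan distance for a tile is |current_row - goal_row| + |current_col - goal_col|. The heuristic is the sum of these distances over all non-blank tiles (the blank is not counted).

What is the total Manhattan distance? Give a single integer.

Answer: 43

Derivation:
Tile 11: at (0,0), goal (2,2), distance |0-2|+|0-2| = 4
Tile 13: at (0,1), goal (3,0), distance |0-3|+|1-0| = 4
Tile 2: at (0,2), goal (0,1), distance |0-0|+|2-1| = 1
Tile 14: at (0,3), goal (3,1), distance |0-3|+|3-1| = 5
Tile 10: at (1,0), goal (2,1), distance |1-2|+|0-1| = 2
Tile 8: at (1,1), goal (1,3), distance |1-1|+|1-3| = 2
Tile 7: at (1,3), goal (1,2), distance |1-1|+|3-2| = 1
Tile 4: at (2,0), goal (0,3), distance |2-0|+|0-3| = 5
Tile 3: at (2,1), goal (0,2), distance |2-0|+|1-2| = 3
Tile 6: at (2,2), goal (1,1), distance |2-1|+|2-1| = 2
Tile 1: at (2,3), goal (0,0), distance |2-0|+|3-0| = 5
Tile 9: at (3,0), goal (2,0), distance |3-2|+|0-0| = 1
Tile 12: at (3,1), goal (2,3), distance |3-2|+|1-3| = 3
Tile 15: at (3,2), goal (3,2), distance |3-3|+|2-2| = 0
Tile 5: at (3,3), goal (1,0), distance |3-1|+|3-0| = 5
Sum: 4 + 4 + 1 + 5 + 2 + 2 + 1 + 5 + 3 + 2 + 5 + 1 + 3 + 0 + 5 = 43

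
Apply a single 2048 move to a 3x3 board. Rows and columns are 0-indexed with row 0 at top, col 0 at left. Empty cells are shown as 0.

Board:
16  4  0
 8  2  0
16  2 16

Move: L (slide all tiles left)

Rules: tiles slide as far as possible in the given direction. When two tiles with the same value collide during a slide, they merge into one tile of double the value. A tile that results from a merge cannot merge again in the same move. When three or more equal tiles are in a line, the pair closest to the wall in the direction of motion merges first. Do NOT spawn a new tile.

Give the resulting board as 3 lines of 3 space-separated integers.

Slide left:
row 0: [16, 4, 0] -> [16, 4, 0]
row 1: [8, 2, 0] -> [8, 2, 0]
row 2: [16, 2, 16] -> [16, 2, 16]

Answer: 16  4  0
 8  2  0
16  2 16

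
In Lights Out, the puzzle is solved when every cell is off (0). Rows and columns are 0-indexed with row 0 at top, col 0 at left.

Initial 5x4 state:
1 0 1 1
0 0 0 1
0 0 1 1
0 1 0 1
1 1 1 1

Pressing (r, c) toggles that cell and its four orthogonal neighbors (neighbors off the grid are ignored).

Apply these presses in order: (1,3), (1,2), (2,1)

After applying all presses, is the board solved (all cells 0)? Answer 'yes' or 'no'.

After press 1 at (1,3):
1 0 1 0
0 0 1 0
0 0 1 0
0 1 0 1
1 1 1 1

After press 2 at (1,2):
1 0 0 0
0 1 0 1
0 0 0 0
0 1 0 1
1 1 1 1

After press 3 at (2,1):
1 0 0 0
0 0 0 1
1 1 1 0
0 0 0 1
1 1 1 1

Lights still on: 10

Answer: no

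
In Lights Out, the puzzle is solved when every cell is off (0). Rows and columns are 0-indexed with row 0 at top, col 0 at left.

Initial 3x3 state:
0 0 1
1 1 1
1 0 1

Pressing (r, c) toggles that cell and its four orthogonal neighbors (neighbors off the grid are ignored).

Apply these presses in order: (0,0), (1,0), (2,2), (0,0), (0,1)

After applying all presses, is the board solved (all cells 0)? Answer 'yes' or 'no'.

Answer: no

Derivation:
After press 1 at (0,0):
1 1 1
0 1 1
1 0 1

After press 2 at (1,0):
0 1 1
1 0 1
0 0 1

After press 3 at (2,2):
0 1 1
1 0 0
0 1 0

After press 4 at (0,0):
1 0 1
0 0 0
0 1 0

After press 5 at (0,1):
0 1 0
0 1 0
0 1 0

Lights still on: 3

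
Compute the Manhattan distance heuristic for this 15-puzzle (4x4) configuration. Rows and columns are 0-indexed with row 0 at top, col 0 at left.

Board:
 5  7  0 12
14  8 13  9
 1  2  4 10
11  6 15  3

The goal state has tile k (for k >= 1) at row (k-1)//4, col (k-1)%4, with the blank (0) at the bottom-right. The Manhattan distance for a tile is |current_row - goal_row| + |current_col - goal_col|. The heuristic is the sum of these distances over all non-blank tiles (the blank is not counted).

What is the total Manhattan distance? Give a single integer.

Answer: 36

Derivation:
Tile 5: at (0,0), goal (1,0), distance |0-1|+|0-0| = 1
Tile 7: at (0,1), goal (1,2), distance |0-1|+|1-2| = 2
Tile 12: at (0,3), goal (2,3), distance |0-2|+|3-3| = 2
Tile 14: at (1,0), goal (3,1), distance |1-3|+|0-1| = 3
Tile 8: at (1,1), goal (1,3), distance |1-1|+|1-3| = 2
Tile 13: at (1,2), goal (3,0), distance |1-3|+|2-0| = 4
Tile 9: at (1,3), goal (2,0), distance |1-2|+|3-0| = 4
Tile 1: at (2,0), goal (0,0), distance |2-0|+|0-0| = 2
Tile 2: at (2,1), goal (0,1), distance |2-0|+|1-1| = 2
Tile 4: at (2,2), goal (0,3), distance |2-0|+|2-3| = 3
Tile 10: at (2,3), goal (2,1), distance |2-2|+|3-1| = 2
Tile 11: at (3,0), goal (2,2), distance |3-2|+|0-2| = 3
Tile 6: at (3,1), goal (1,1), distance |3-1|+|1-1| = 2
Tile 15: at (3,2), goal (3,2), distance |3-3|+|2-2| = 0
Tile 3: at (3,3), goal (0,2), distance |3-0|+|3-2| = 4
Sum: 1 + 2 + 2 + 3 + 2 + 4 + 4 + 2 + 2 + 3 + 2 + 3 + 2 + 0 + 4 = 36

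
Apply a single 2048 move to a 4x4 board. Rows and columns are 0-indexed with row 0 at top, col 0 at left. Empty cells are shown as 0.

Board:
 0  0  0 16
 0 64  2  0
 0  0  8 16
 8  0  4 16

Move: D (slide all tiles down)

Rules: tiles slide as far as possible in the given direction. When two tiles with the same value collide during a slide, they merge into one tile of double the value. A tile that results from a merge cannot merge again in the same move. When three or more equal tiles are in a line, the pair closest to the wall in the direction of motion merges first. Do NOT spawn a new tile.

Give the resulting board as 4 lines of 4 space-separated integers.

Slide down:
col 0: [0, 0, 0, 8] -> [0, 0, 0, 8]
col 1: [0, 64, 0, 0] -> [0, 0, 0, 64]
col 2: [0, 2, 8, 4] -> [0, 2, 8, 4]
col 3: [16, 0, 16, 16] -> [0, 0, 16, 32]

Answer:  0  0  0  0
 0  0  2  0
 0  0  8 16
 8 64  4 32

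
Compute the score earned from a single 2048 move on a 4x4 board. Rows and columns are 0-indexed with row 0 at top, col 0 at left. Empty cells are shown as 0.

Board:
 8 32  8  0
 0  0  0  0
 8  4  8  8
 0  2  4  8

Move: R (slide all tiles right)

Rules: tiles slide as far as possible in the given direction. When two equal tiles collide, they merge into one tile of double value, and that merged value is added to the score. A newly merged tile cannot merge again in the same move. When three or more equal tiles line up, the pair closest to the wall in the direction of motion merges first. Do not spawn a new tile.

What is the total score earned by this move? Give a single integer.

Answer: 16

Derivation:
Slide right:
row 0: [8, 32, 8, 0] -> [0, 8, 32, 8]  score +0 (running 0)
row 1: [0, 0, 0, 0] -> [0, 0, 0, 0]  score +0 (running 0)
row 2: [8, 4, 8, 8] -> [0, 8, 4, 16]  score +16 (running 16)
row 3: [0, 2, 4, 8] -> [0, 2, 4, 8]  score +0 (running 16)
Board after move:
 0  8 32  8
 0  0  0  0
 0  8  4 16
 0  2  4  8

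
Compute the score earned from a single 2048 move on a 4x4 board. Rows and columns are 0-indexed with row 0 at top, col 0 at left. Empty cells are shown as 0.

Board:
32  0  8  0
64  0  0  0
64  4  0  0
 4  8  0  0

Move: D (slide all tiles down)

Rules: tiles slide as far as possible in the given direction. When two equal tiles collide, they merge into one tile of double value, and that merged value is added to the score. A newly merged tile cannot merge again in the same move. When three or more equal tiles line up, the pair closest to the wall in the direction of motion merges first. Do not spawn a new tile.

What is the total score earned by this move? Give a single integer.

Slide down:
col 0: [32, 64, 64, 4] -> [0, 32, 128, 4]  score +128 (running 128)
col 1: [0, 0, 4, 8] -> [0, 0, 4, 8]  score +0 (running 128)
col 2: [8, 0, 0, 0] -> [0, 0, 0, 8]  score +0 (running 128)
col 3: [0, 0, 0, 0] -> [0, 0, 0, 0]  score +0 (running 128)
Board after move:
  0   0   0   0
 32   0   0   0
128   4   0   0
  4   8   8   0

Answer: 128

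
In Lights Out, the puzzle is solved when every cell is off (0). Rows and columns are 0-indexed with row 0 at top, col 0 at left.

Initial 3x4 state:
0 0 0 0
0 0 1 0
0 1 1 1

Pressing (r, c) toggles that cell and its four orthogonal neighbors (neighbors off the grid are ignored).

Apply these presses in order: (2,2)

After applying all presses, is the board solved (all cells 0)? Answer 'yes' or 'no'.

Answer: yes

Derivation:
After press 1 at (2,2):
0 0 0 0
0 0 0 0
0 0 0 0

Lights still on: 0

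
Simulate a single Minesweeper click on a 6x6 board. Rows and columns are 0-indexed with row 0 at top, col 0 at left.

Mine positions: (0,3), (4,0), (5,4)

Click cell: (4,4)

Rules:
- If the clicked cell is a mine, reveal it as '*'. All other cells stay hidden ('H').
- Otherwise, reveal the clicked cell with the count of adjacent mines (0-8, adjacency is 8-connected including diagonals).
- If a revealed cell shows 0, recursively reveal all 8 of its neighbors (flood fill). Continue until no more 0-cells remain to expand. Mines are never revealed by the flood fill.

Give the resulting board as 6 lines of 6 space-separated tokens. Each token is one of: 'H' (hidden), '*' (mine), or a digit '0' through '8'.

H H H H H H
H H H H H H
H H H H H H
H H H H H H
H H H H 1 H
H H H H H H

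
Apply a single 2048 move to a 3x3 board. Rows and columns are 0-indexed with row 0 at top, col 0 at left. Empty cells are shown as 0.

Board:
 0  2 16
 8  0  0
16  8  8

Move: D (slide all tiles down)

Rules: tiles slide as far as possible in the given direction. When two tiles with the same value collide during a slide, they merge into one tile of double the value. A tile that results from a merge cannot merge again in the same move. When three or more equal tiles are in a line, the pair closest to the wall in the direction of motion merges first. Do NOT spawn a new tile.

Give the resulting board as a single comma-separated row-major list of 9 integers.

Slide down:
col 0: [0, 8, 16] -> [0, 8, 16]
col 1: [2, 0, 8] -> [0, 2, 8]
col 2: [16, 0, 8] -> [0, 16, 8]

Answer: 0, 0, 0, 8, 2, 16, 16, 8, 8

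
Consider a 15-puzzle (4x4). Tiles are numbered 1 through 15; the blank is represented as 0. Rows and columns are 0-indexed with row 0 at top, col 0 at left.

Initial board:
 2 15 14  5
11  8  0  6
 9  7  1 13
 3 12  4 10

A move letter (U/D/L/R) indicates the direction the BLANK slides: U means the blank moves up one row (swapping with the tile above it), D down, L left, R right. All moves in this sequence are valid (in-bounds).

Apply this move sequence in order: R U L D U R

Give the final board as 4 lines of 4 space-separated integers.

After move 1 (R):
 2 15 14  5
11  8  6  0
 9  7  1 13
 3 12  4 10

After move 2 (U):
 2 15 14  0
11  8  6  5
 9  7  1 13
 3 12  4 10

After move 3 (L):
 2 15  0 14
11  8  6  5
 9  7  1 13
 3 12  4 10

After move 4 (D):
 2 15  6 14
11  8  0  5
 9  7  1 13
 3 12  4 10

After move 5 (U):
 2 15  0 14
11  8  6  5
 9  7  1 13
 3 12  4 10

After move 6 (R):
 2 15 14  0
11  8  6  5
 9  7  1 13
 3 12  4 10

Answer:  2 15 14  0
11  8  6  5
 9  7  1 13
 3 12  4 10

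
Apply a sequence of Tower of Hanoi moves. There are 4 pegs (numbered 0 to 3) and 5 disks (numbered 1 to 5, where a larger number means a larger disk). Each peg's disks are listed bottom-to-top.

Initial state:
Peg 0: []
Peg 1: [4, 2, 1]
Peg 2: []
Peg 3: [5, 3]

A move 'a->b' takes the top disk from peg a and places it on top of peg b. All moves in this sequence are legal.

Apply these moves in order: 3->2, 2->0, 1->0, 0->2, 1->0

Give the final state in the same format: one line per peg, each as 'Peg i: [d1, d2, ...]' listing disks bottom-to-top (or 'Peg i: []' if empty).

After move 1 (3->2):
Peg 0: []
Peg 1: [4, 2, 1]
Peg 2: [3]
Peg 3: [5]

After move 2 (2->0):
Peg 0: [3]
Peg 1: [4, 2, 1]
Peg 2: []
Peg 3: [5]

After move 3 (1->0):
Peg 0: [3, 1]
Peg 1: [4, 2]
Peg 2: []
Peg 3: [5]

After move 4 (0->2):
Peg 0: [3]
Peg 1: [4, 2]
Peg 2: [1]
Peg 3: [5]

After move 5 (1->0):
Peg 0: [3, 2]
Peg 1: [4]
Peg 2: [1]
Peg 3: [5]

Answer: Peg 0: [3, 2]
Peg 1: [4]
Peg 2: [1]
Peg 3: [5]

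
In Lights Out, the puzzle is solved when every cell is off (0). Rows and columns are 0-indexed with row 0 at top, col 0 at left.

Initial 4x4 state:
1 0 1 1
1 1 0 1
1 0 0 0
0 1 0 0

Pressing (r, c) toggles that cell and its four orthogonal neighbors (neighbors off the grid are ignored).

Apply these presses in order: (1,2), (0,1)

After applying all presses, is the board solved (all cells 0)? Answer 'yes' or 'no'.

After press 1 at (1,2):
1 0 0 1
1 0 1 0
1 0 1 0
0 1 0 0

After press 2 at (0,1):
0 1 1 1
1 1 1 0
1 0 1 0
0 1 0 0

Lights still on: 9

Answer: no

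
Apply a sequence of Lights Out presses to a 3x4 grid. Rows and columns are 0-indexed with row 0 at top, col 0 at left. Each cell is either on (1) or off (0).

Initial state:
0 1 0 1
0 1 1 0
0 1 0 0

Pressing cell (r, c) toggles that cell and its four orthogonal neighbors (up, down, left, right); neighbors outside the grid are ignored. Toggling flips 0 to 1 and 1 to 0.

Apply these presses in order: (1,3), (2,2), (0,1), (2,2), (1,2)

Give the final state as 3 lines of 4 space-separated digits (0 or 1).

Answer: 1 0 0 0
0 1 1 0
0 1 1 1

Derivation:
After press 1 at (1,3):
0 1 0 0
0 1 0 1
0 1 0 1

After press 2 at (2,2):
0 1 0 0
0 1 1 1
0 0 1 0

After press 3 at (0,1):
1 0 1 0
0 0 1 1
0 0 1 0

After press 4 at (2,2):
1 0 1 0
0 0 0 1
0 1 0 1

After press 5 at (1,2):
1 0 0 0
0 1 1 0
0 1 1 1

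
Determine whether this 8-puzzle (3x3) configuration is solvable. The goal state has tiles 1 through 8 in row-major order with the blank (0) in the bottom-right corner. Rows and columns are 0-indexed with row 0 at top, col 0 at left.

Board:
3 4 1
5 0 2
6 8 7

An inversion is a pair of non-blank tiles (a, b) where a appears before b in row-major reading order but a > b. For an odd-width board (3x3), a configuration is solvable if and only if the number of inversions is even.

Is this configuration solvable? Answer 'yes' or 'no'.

Inversions (pairs i<j in row-major order where tile[i] > tile[j] > 0): 6
6 is even, so the puzzle is solvable.

Answer: yes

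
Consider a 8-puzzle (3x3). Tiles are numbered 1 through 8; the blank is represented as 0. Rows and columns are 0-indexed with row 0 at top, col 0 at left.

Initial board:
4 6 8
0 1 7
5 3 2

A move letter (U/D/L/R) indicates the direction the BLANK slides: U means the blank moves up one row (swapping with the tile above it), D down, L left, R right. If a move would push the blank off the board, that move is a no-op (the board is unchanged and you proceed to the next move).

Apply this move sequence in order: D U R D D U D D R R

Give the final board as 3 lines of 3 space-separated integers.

After move 1 (D):
4 6 8
5 1 7
0 3 2

After move 2 (U):
4 6 8
0 1 7
5 3 2

After move 3 (R):
4 6 8
1 0 7
5 3 2

After move 4 (D):
4 6 8
1 3 7
5 0 2

After move 5 (D):
4 6 8
1 3 7
5 0 2

After move 6 (U):
4 6 8
1 0 7
5 3 2

After move 7 (D):
4 6 8
1 3 7
5 0 2

After move 8 (D):
4 6 8
1 3 7
5 0 2

After move 9 (R):
4 6 8
1 3 7
5 2 0

After move 10 (R):
4 6 8
1 3 7
5 2 0

Answer: 4 6 8
1 3 7
5 2 0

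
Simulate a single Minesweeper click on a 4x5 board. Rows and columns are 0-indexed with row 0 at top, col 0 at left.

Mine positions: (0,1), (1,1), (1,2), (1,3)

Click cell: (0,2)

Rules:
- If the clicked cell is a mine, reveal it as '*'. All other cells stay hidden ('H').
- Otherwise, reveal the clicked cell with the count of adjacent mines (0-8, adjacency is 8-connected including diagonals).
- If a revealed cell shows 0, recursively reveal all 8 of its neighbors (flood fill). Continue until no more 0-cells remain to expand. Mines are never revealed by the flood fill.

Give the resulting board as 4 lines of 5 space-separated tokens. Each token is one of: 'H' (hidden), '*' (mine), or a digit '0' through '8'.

H H 4 H H
H H H H H
H H H H H
H H H H H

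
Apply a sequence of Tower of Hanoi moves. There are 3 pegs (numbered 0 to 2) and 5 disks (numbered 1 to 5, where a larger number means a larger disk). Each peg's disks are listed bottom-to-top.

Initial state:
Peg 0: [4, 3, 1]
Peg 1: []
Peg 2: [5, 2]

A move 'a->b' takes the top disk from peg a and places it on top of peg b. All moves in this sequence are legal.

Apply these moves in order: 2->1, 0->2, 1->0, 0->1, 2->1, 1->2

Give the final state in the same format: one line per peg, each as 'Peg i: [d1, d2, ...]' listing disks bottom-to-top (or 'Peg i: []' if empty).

Answer: Peg 0: [4, 3]
Peg 1: [2]
Peg 2: [5, 1]

Derivation:
After move 1 (2->1):
Peg 0: [4, 3, 1]
Peg 1: [2]
Peg 2: [5]

After move 2 (0->2):
Peg 0: [4, 3]
Peg 1: [2]
Peg 2: [5, 1]

After move 3 (1->0):
Peg 0: [4, 3, 2]
Peg 1: []
Peg 2: [5, 1]

After move 4 (0->1):
Peg 0: [4, 3]
Peg 1: [2]
Peg 2: [5, 1]

After move 5 (2->1):
Peg 0: [4, 3]
Peg 1: [2, 1]
Peg 2: [5]

After move 6 (1->2):
Peg 0: [4, 3]
Peg 1: [2]
Peg 2: [5, 1]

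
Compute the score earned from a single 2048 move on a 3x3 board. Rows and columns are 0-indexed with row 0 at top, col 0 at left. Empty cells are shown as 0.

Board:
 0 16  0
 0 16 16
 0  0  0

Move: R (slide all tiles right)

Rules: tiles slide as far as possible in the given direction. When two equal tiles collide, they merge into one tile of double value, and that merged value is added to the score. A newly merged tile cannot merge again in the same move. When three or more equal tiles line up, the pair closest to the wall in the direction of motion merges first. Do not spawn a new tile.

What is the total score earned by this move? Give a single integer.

Answer: 32

Derivation:
Slide right:
row 0: [0, 16, 0] -> [0, 0, 16]  score +0 (running 0)
row 1: [0, 16, 16] -> [0, 0, 32]  score +32 (running 32)
row 2: [0, 0, 0] -> [0, 0, 0]  score +0 (running 32)
Board after move:
 0  0 16
 0  0 32
 0  0  0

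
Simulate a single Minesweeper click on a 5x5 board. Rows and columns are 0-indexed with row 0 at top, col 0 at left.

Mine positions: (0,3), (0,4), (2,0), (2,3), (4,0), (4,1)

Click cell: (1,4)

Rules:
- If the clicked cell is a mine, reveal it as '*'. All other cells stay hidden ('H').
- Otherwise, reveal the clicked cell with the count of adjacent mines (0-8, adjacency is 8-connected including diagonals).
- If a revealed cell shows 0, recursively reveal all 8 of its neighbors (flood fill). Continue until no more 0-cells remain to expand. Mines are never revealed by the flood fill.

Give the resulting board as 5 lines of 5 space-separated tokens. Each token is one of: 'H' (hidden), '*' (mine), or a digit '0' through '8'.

H H H H H
H H H H 3
H H H H H
H H H H H
H H H H H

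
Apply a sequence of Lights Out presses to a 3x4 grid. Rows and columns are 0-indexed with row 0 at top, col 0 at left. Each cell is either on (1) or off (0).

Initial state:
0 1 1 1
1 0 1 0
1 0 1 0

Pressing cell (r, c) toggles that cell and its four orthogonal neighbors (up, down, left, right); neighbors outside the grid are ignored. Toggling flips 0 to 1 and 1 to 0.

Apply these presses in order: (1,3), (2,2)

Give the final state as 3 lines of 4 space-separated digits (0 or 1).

Answer: 0 1 1 0
1 0 1 1
1 1 0 0

Derivation:
After press 1 at (1,3):
0 1 1 0
1 0 0 1
1 0 1 1

After press 2 at (2,2):
0 1 1 0
1 0 1 1
1 1 0 0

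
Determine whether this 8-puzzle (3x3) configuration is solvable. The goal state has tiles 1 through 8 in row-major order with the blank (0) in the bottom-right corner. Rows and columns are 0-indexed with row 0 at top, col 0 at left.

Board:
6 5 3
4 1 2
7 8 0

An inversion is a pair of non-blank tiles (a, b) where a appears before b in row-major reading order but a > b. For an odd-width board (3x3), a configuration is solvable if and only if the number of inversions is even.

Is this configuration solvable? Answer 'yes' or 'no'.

Answer: no

Derivation:
Inversions (pairs i<j in row-major order where tile[i] > tile[j] > 0): 13
13 is odd, so the puzzle is not solvable.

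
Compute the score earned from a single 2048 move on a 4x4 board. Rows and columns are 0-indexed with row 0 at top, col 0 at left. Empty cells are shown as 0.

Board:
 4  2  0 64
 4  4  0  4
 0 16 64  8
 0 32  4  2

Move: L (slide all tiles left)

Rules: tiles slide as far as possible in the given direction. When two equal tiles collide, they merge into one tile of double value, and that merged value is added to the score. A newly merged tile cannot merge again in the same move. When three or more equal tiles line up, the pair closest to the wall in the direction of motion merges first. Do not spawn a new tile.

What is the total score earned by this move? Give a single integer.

Answer: 8

Derivation:
Slide left:
row 0: [4, 2, 0, 64] -> [4, 2, 64, 0]  score +0 (running 0)
row 1: [4, 4, 0, 4] -> [8, 4, 0, 0]  score +8 (running 8)
row 2: [0, 16, 64, 8] -> [16, 64, 8, 0]  score +0 (running 8)
row 3: [0, 32, 4, 2] -> [32, 4, 2, 0]  score +0 (running 8)
Board after move:
 4  2 64  0
 8  4  0  0
16 64  8  0
32  4  2  0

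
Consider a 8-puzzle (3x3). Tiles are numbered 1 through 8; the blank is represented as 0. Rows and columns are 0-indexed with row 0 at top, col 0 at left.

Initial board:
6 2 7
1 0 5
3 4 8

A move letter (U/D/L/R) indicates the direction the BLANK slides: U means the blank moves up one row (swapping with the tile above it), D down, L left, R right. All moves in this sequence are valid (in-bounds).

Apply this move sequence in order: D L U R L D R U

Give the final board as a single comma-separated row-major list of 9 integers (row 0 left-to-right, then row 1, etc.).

After move 1 (D):
6 2 7
1 4 5
3 0 8

After move 2 (L):
6 2 7
1 4 5
0 3 8

After move 3 (U):
6 2 7
0 4 5
1 3 8

After move 4 (R):
6 2 7
4 0 5
1 3 8

After move 5 (L):
6 2 7
0 4 5
1 3 8

After move 6 (D):
6 2 7
1 4 5
0 3 8

After move 7 (R):
6 2 7
1 4 5
3 0 8

After move 8 (U):
6 2 7
1 0 5
3 4 8

Answer: 6, 2, 7, 1, 0, 5, 3, 4, 8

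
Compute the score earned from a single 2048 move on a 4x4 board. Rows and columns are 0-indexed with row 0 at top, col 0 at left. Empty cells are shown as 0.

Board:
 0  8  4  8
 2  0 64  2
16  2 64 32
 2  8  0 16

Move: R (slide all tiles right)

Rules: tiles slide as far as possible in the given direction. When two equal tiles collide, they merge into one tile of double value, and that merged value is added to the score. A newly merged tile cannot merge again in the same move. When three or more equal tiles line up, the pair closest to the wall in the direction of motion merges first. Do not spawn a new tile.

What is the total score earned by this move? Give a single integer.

Slide right:
row 0: [0, 8, 4, 8] -> [0, 8, 4, 8]  score +0 (running 0)
row 1: [2, 0, 64, 2] -> [0, 2, 64, 2]  score +0 (running 0)
row 2: [16, 2, 64, 32] -> [16, 2, 64, 32]  score +0 (running 0)
row 3: [2, 8, 0, 16] -> [0, 2, 8, 16]  score +0 (running 0)
Board after move:
 0  8  4  8
 0  2 64  2
16  2 64 32
 0  2  8 16

Answer: 0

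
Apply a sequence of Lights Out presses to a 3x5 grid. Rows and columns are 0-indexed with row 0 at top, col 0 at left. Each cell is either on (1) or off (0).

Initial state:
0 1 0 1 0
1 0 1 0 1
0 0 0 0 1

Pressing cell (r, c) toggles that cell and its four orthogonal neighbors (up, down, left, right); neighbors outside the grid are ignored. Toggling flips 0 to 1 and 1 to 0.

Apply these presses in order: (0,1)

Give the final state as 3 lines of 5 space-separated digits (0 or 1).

After press 1 at (0,1):
1 0 1 1 0
1 1 1 0 1
0 0 0 0 1

Answer: 1 0 1 1 0
1 1 1 0 1
0 0 0 0 1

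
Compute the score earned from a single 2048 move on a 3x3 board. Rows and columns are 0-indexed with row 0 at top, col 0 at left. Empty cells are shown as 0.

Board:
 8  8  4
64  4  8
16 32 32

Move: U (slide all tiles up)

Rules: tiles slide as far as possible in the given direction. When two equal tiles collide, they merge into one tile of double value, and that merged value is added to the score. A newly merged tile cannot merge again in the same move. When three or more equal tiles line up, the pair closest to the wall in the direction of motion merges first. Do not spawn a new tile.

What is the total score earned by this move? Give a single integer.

Slide up:
col 0: [8, 64, 16] -> [8, 64, 16]  score +0 (running 0)
col 1: [8, 4, 32] -> [8, 4, 32]  score +0 (running 0)
col 2: [4, 8, 32] -> [4, 8, 32]  score +0 (running 0)
Board after move:
 8  8  4
64  4  8
16 32 32

Answer: 0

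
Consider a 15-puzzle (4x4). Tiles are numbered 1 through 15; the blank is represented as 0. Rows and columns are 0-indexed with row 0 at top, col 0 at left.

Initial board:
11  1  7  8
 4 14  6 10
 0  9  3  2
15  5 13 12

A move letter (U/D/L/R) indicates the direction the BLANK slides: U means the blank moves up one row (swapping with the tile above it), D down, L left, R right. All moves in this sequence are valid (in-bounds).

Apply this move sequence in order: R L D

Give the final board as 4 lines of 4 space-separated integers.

After move 1 (R):
11  1  7  8
 4 14  6 10
 9  0  3  2
15  5 13 12

After move 2 (L):
11  1  7  8
 4 14  6 10
 0  9  3  2
15  5 13 12

After move 3 (D):
11  1  7  8
 4 14  6 10
15  9  3  2
 0  5 13 12

Answer: 11  1  7  8
 4 14  6 10
15  9  3  2
 0  5 13 12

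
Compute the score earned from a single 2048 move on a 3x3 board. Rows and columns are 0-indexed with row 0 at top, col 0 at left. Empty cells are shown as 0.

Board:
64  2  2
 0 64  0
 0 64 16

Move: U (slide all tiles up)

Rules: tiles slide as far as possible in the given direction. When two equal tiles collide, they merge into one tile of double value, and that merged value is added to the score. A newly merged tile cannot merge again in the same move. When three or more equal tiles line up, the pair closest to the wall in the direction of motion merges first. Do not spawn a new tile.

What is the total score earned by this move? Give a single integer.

Answer: 128

Derivation:
Slide up:
col 0: [64, 0, 0] -> [64, 0, 0]  score +0 (running 0)
col 1: [2, 64, 64] -> [2, 128, 0]  score +128 (running 128)
col 2: [2, 0, 16] -> [2, 16, 0]  score +0 (running 128)
Board after move:
 64   2   2
  0 128  16
  0   0   0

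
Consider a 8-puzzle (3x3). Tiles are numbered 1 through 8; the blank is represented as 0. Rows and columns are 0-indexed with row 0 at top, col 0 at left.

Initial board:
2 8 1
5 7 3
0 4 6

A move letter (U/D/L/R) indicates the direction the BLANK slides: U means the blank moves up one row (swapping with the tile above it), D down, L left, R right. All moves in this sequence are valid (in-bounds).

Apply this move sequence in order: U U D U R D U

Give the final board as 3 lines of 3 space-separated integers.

Answer: 8 0 1
2 7 3
5 4 6

Derivation:
After move 1 (U):
2 8 1
0 7 3
5 4 6

After move 2 (U):
0 8 1
2 7 3
5 4 6

After move 3 (D):
2 8 1
0 7 3
5 4 6

After move 4 (U):
0 8 1
2 7 3
5 4 6

After move 5 (R):
8 0 1
2 7 3
5 4 6

After move 6 (D):
8 7 1
2 0 3
5 4 6

After move 7 (U):
8 0 1
2 7 3
5 4 6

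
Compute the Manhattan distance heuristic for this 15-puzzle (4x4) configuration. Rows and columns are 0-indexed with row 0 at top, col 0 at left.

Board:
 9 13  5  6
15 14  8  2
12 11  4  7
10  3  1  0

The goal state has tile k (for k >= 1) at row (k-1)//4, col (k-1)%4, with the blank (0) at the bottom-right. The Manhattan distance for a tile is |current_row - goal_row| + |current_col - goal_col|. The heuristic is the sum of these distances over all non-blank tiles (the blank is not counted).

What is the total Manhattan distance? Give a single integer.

Answer: 42

Derivation:
Tile 9: (0,0)->(2,0) = 2
Tile 13: (0,1)->(3,0) = 4
Tile 5: (0,2)->(1,0) = 3
Tile 6: (0,3)->(1,1) = 3
Tile 15: (1,0)->(3,2) = 4
Tile 14: (1,1)->(3,1) = 2
Tile 8: (1,2)->(1,3) = 1
Tile 2: (1,3)->(0,1) = 3
Tile 12: (2,0)->(2,3) = 3
Tile 11: (2,1)->(2,2) = 1
Tile 4: (2,2)->(0,3) = 3
Tile 7: (2,3)->(1,2) = 2
Tile 10: (3,0)->(2,1) = 2
Tile 3: (3,1)->(0,2) = 4
Tile 1: (3,2)->(0,0) = 5
Sum: 2 + 4 + 3 + 3 + 4 + 2 + 1 + 3 + 3 + 1 + 3 + 2 + 2 + 4 + 5 = 42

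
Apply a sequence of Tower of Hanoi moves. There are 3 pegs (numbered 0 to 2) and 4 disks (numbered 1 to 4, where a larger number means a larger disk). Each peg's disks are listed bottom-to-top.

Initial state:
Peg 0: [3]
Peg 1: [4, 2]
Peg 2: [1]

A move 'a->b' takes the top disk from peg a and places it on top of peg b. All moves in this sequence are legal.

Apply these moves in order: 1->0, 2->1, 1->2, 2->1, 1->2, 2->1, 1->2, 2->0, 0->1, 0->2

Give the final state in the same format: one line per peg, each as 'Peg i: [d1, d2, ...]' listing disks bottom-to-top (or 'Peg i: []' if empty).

Answer: Peg 0: [3]
Peg 1: [4, 1]
Peg 2: [2]

Derivation:
After move 1 (1->0):
Peg 0: [3, 2]
Peg 1: [4]
Peg 2: [1]

After move 2 (2->1):
Peg 0: [3, 2]
Peg 1: [4, 1]
Peg 2: []

After move 3 (1->2):
Peg 0: [3, 2]
Peg 1: [4]
Peg 2: [1]

After move 4 (2->1):
Peg 0: [3, 2]
Peg 1: [4, 1]
Peg 2: []

After move 5 (1->2):
Peg 0: [3, 2]
Peg 1: [4]
Peg 2: [1]

After move 6 (2->1):
Peg 0: [3, 2]
Peg 1: [4, 1]
Peg 2: []

After move 7 (1->2):
Peg 0: [3, 2]
Peg 1: [4]
Peg 2: [1]

After move 8 (2->0):
Peg 0: [3, 2, 1]
Peg 1: [4]
Peg 2: []

After move 9 (0->1):
Peg 0: [3, 2]
Peg 1: [4, 1]
Peg 2: []

After move 10 (0->2):
Peg 0: [3]
Peg 1: [4, 1]
Peg 2: [2]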